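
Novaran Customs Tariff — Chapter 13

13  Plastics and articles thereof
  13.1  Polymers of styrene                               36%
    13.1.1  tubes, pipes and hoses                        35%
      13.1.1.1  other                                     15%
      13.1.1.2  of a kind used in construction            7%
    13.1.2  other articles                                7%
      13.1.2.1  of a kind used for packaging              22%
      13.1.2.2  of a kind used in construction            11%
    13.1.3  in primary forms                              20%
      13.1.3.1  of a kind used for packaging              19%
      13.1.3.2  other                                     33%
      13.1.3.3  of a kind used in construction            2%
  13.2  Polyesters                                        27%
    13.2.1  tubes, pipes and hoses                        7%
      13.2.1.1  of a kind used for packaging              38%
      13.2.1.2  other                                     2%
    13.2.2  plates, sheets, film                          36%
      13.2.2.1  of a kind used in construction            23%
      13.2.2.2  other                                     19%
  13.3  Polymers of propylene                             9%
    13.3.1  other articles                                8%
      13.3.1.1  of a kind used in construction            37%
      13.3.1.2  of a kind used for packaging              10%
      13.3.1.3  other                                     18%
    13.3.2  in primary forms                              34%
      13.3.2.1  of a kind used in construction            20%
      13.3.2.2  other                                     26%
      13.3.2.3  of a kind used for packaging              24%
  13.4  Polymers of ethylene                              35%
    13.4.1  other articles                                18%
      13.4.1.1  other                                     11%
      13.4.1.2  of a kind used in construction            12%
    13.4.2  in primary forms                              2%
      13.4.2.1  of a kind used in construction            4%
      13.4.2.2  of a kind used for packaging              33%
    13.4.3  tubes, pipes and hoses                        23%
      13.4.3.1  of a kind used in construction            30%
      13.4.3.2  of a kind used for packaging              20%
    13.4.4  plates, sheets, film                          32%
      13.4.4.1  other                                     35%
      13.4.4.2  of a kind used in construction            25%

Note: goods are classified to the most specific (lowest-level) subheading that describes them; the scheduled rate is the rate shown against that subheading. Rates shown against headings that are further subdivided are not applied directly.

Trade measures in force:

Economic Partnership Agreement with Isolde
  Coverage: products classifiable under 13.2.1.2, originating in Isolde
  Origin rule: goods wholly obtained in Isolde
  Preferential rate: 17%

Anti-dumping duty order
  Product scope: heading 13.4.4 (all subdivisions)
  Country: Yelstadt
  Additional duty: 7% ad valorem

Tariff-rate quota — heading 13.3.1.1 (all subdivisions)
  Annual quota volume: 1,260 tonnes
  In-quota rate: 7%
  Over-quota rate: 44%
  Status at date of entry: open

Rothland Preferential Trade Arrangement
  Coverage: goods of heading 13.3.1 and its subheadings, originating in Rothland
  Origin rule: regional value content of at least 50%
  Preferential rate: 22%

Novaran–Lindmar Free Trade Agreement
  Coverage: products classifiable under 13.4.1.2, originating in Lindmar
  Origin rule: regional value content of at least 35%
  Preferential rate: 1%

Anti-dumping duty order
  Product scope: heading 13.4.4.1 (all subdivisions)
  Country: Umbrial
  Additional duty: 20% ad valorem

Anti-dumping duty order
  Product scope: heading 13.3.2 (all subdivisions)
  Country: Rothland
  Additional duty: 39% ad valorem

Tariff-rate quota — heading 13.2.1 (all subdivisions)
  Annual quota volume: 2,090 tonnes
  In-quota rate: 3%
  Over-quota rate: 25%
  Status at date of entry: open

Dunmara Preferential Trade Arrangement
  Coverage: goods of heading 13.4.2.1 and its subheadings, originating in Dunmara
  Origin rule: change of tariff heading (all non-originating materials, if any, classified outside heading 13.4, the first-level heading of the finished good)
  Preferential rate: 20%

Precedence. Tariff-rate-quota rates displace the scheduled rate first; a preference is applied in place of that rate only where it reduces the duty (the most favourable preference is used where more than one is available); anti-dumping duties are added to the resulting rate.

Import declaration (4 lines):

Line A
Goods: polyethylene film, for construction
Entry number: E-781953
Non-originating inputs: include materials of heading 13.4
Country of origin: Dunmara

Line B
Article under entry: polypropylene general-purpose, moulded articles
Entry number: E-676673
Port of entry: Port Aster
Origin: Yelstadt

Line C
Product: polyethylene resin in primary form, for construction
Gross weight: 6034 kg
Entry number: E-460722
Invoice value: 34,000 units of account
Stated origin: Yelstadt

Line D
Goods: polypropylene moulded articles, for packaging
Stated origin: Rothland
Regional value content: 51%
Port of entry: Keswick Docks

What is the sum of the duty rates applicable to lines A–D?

57%

Line A: polyethylene → 13.4; film → 13.4.4; for construction → 13.4.4.2. Scheduled 25%. Dunmara agreement on 13.4.2.1: 13.4.4.2 not covered. → 25%.
Line B: polypropylene → 13.3; moulded articles → 13.3.1; general-purpose → 13.3.1.3. Scheduled 18%. No special measure applies. → 18%.
Line C: polyethylene → 13.4; resin in primary form → 13.4.2; for construction → 13.4.2.1. Scheduled 4%. No special measure applies. → 4%.
Line D: polypropylene → 13.3; moulded articles → 13.3.1; for packaging → 13.3.1.2. Scheduled 10%. Rothland agreement on 13.3.1: RVC ≥ 50% → 22% available; preference 22% not lower than 10% → no reduction. → 10%.
Sum: 25% + 18% + 4% + 10% = 57%.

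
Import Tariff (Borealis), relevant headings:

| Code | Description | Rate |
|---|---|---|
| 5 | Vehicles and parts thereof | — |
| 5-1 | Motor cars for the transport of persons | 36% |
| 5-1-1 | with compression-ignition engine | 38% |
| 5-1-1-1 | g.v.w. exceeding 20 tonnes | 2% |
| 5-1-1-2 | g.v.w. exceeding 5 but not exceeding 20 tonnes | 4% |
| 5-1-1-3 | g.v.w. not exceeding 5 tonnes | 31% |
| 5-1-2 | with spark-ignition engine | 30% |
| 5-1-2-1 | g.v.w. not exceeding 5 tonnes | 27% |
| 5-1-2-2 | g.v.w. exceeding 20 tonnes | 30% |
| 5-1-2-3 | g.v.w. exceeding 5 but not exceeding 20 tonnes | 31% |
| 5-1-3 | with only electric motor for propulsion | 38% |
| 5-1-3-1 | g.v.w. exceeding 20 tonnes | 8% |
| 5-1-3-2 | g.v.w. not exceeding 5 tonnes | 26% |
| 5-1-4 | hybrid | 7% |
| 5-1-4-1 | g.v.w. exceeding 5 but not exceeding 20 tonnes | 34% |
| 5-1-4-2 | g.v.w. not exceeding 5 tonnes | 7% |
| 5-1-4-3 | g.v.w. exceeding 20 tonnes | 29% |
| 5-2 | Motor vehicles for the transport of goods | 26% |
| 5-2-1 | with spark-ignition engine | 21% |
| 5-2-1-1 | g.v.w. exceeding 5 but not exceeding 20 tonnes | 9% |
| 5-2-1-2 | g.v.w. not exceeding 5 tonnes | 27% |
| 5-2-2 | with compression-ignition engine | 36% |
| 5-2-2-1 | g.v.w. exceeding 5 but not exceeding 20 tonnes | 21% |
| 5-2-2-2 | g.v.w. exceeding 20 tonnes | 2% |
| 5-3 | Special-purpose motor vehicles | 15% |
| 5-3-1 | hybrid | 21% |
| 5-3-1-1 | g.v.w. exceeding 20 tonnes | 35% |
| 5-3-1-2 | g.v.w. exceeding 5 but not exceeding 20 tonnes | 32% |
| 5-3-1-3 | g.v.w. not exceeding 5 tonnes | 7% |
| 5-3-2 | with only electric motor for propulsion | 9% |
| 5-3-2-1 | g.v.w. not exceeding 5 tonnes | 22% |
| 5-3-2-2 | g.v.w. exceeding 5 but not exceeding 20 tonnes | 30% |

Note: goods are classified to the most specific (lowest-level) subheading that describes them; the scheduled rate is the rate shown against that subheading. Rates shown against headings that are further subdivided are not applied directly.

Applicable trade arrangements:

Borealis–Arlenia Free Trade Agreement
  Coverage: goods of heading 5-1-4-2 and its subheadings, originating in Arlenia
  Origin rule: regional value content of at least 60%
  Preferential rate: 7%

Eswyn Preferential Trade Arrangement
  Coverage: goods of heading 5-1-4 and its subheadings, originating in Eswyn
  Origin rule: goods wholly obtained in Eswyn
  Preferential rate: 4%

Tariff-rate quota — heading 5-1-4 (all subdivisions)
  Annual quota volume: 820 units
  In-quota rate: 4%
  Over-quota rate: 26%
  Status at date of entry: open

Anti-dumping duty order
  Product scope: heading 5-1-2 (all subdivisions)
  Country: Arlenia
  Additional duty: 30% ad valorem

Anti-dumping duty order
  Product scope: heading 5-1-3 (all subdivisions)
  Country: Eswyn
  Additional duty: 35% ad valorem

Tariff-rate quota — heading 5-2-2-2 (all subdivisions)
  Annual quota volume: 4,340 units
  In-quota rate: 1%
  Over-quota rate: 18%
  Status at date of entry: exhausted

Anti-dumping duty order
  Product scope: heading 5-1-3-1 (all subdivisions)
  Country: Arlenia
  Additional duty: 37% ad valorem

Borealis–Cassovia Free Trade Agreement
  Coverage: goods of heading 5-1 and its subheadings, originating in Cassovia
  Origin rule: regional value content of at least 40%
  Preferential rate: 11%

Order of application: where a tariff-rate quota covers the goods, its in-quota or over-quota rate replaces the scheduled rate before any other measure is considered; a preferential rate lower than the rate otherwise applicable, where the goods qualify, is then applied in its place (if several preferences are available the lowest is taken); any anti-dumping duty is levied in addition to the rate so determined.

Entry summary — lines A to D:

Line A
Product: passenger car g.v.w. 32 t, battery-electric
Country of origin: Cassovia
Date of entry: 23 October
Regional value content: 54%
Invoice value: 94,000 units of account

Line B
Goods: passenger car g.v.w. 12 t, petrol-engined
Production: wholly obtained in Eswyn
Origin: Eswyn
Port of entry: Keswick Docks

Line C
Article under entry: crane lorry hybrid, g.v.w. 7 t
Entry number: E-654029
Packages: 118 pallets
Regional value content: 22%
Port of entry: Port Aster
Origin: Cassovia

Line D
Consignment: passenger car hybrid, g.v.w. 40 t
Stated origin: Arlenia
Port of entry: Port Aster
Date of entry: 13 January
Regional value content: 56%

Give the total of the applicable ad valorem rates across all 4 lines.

75%

Line A: passenger car → 5-1; battery-electric → 5-1-3; g.v.w. 32 t → 5-1-3-1. Scheduled 8%. Cassovia agreement on 5-1: RVC ≥ 40% → 11% available; preference 11% not lower than 8% → no reduction. → 8%.
Line B: passenger car → 5-1; petrol-engined → 5-1-2; g.v.w. 12 t → 5-1-2-3. Scheduled 31%. Eswyn agreement on 5-1-4: 5-1-2-3 not covered. → 31%.
Line C: crane lorry → 5-3; hybrid → 5-3-1; g.v.w. 7 t → 5-3-1-2. Scheduled 32%. Cassovia agreement on 5-1: 5-3-1-2 not covered. → 32%.
Line D: passenger car → 5-1; hybrid → 5-1-4; g.v.w. 40 t → 5-1-4-3. Scheduled 29%. quota on 5-1-4 open → in-quota 4%; Arlenia agreement on 5-1-4-2: 5-1-4-3 not covered. → 4%.
Sum: 8% + 31% + 32% + 4% = 75%.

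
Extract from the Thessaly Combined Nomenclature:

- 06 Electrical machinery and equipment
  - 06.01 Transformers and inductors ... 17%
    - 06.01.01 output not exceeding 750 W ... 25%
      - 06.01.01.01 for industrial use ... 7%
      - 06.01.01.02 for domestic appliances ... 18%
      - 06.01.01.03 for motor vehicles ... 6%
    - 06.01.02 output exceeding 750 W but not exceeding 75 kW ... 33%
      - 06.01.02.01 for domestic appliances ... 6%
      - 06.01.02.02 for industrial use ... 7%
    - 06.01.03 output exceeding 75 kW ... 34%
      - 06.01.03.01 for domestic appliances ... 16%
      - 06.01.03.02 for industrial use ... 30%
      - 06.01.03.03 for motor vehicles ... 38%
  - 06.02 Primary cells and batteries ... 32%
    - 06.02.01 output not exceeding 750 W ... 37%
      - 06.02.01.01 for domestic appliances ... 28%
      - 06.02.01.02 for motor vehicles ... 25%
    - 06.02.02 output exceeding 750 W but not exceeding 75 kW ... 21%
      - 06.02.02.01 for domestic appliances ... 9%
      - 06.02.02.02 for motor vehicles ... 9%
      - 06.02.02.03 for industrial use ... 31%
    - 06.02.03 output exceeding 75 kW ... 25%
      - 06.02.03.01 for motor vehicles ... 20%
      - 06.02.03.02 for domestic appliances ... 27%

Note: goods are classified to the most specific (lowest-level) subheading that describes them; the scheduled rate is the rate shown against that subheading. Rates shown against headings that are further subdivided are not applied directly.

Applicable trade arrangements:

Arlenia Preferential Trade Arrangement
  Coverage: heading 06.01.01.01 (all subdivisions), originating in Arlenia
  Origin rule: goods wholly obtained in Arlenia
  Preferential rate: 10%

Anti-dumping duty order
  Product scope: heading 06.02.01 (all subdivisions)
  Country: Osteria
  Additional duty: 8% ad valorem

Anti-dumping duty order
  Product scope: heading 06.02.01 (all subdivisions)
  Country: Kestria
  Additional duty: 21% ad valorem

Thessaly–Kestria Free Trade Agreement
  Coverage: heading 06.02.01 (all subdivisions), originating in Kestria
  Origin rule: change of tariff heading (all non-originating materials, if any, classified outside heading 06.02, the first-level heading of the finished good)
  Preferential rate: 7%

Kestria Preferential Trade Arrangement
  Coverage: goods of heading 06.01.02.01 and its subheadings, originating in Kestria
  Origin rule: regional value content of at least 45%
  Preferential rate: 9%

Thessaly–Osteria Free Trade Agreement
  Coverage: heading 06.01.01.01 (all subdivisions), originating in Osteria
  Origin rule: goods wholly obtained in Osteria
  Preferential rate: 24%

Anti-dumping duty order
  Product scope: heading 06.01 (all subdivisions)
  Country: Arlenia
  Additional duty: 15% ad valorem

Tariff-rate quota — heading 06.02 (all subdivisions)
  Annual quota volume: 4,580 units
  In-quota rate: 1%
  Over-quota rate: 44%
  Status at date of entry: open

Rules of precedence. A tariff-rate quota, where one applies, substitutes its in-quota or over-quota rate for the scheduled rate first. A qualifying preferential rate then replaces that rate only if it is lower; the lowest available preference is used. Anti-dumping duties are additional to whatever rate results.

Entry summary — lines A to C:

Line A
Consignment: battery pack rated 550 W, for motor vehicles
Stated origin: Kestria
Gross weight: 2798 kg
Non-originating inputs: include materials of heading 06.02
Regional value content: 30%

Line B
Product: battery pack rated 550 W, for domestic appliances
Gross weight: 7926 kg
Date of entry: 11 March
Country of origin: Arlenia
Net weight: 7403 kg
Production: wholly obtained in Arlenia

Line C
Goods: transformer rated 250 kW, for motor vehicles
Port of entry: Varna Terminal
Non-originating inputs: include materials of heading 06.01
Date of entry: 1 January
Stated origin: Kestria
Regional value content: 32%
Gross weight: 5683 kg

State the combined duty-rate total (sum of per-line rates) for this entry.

61%

Line A: battery pack → 06.02; rated 550 W → 06.02.01; for motor vehicles → 06.02.01.02. Scheduled 25%. quota on 06.02 open → in-quota 1%; Kestria agreement on 06.02.01: CTH not met; Kestria agreement on 06.01.02.01: 06.02.01.02 not covered; anti-dumping (Kestria, 06.02.01): +21%; total 1% + 21% = 22%. → 22%.
Line B: battery pack → 06.02; rated 550 W → 06.02.01; for domestic appliances → 06.02.01.01. Scheduled 28%. quota on 06.02 open → in-quota 1%; Arlenia agreement on 06.01.01.01: 06.02.01.01 not covered. → 1%.
Line C: transformer → 06.01; rated 250 kW → 06.01.03; for motor vehicles → 06.01.03.03. Scheduled 38%. Kestria agreement on 06.02.01: 06.01.03.03 not covered; Kestria agreement on 06.01.02.01: 06.01.03.03 not covered. → 38%.
Sum: 22% + 1% + 38% = 61%.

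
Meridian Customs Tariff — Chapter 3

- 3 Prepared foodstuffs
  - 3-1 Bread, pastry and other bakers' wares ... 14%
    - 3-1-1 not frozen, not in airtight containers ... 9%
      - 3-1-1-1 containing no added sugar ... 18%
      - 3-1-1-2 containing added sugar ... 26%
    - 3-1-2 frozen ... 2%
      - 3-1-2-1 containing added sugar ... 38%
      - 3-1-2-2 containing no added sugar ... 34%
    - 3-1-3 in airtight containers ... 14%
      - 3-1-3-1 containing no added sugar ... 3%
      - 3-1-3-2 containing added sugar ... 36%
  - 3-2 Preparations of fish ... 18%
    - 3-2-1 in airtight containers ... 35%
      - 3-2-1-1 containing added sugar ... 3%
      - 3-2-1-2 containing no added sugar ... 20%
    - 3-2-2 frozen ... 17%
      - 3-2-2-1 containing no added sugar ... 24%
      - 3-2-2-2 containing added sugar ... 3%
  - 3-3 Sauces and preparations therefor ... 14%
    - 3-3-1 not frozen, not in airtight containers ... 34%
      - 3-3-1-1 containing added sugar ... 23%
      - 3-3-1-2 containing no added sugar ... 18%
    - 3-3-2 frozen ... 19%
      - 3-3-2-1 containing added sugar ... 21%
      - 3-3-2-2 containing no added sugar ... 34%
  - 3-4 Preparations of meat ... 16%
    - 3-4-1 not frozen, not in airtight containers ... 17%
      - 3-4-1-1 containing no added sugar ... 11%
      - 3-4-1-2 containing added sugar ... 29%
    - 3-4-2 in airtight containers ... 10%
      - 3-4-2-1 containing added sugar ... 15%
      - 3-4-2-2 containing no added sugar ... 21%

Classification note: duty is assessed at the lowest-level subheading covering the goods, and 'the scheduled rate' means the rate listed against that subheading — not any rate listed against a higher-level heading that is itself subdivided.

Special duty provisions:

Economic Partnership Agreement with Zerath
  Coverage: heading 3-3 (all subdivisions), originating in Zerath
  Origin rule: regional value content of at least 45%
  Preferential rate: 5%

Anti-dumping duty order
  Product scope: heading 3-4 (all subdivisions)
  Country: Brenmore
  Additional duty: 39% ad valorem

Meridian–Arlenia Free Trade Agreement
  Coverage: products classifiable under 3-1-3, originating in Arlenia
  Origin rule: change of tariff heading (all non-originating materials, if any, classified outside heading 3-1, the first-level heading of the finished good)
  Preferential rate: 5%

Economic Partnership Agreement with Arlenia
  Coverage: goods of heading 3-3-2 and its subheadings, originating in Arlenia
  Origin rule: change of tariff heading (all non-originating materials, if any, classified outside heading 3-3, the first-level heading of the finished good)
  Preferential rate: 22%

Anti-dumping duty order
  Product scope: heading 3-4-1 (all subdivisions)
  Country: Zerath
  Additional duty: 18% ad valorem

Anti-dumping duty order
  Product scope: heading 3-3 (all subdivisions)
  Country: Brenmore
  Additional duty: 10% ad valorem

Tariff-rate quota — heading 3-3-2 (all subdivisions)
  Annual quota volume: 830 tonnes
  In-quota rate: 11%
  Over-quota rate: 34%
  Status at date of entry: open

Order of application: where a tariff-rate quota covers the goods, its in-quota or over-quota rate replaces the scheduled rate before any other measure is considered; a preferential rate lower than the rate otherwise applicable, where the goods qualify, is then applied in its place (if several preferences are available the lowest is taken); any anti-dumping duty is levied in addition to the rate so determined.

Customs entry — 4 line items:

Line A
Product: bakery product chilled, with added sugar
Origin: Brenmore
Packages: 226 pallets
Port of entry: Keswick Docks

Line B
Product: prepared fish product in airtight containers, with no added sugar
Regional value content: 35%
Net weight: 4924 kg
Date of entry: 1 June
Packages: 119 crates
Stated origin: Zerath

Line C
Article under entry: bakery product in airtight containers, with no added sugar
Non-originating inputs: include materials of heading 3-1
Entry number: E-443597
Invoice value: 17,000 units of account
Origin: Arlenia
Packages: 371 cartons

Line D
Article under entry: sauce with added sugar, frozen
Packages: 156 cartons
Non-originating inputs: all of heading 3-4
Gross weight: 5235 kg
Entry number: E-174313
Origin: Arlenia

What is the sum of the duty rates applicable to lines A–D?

Line A: bakery product → 3-1; chilled → 3-1-1; with added sugar → 3-1-1-2. Scheduled 26%. No special measure applies. → 26%.
Line B: prepared fish product → 3-2; in airtight containers → 3-2-1; with no added sugar → 3-2-1-2. Scheduled 20%. Zerath agreement on 3-3: 3-2-1-2 not covered. → 20%.
Line C: bakery product → 3-1; in airtight containers → 3-1-3; with no added sugar → 3-1-3-1. Scheduled 3%. Arlenia agreement on 3-1-3: CTH not met; Arlenia agreement on 3-3-2: 3-1-3-1 not covered. → 3%.
Line D: sauce → 3-3; frozen → 3-3-2; with added sugar → 3-3-2-1. Scheduled 21%. quota on 3-3-2 open → in-quota 11%; Arlenia agreement on 3-1-3: 3-3-2-1 not covered; Arlenia agreement on 3-3-2: CTH met → 22% available; preference 22% not lower than 11% → no reduction. → 11%.
Sum: 26% + 20% + 3% + 11% = 60%.

60%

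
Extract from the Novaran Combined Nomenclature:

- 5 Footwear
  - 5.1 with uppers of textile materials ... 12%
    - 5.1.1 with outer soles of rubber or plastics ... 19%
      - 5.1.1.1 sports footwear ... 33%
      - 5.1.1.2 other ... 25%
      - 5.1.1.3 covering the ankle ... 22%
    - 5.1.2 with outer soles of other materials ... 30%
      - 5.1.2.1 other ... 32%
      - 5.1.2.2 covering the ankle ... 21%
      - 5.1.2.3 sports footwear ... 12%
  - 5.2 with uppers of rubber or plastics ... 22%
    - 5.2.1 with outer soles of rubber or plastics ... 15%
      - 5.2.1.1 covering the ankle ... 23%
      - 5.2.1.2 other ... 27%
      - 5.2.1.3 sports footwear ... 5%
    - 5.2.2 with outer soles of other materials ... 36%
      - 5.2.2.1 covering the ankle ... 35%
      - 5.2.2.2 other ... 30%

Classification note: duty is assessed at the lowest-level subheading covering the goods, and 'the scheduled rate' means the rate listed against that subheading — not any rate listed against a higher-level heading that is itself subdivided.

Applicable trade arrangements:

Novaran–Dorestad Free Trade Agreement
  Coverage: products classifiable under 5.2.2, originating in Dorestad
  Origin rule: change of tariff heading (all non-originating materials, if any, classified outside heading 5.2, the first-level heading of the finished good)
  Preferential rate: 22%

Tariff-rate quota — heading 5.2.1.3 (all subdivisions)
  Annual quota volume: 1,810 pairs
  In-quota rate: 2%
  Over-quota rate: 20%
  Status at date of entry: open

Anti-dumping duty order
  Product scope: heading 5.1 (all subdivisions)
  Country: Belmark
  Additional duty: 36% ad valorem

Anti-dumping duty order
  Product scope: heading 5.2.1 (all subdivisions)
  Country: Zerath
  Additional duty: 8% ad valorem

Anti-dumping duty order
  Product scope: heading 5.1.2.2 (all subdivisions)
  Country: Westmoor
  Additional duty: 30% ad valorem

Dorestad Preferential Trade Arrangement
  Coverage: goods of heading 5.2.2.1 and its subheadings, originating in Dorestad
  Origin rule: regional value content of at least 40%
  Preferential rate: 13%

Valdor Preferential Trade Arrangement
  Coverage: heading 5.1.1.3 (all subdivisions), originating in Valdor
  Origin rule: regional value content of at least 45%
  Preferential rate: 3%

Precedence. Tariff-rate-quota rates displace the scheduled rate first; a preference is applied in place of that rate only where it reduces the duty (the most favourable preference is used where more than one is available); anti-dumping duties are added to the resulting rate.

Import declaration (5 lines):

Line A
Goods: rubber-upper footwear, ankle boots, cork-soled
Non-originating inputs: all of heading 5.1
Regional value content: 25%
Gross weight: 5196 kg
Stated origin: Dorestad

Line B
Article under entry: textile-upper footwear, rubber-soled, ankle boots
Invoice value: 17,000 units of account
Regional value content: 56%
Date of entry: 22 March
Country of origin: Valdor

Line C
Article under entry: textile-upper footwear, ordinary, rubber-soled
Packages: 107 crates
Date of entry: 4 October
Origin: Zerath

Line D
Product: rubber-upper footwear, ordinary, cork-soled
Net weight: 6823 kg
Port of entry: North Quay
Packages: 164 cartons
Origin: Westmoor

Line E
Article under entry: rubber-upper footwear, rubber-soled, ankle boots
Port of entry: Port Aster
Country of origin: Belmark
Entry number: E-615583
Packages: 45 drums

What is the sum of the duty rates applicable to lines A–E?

Line A: rubber-upper → 5.2; cork-soled → 5.2.2; ankle boots → 5.2.2.1. Scheduled 35%. Dorestad agreement on 5.2.2: CTH met → 22% available; Dorestad agreement on 5.2.2.1: RVC < 40%; preferential 22%. → 22%.
Line B: textile-upper → 5.1; rubber-soled → 5.1.1; ankle boots → 5.1.1.3. Scheduled 22%. Valdor agreement on 5.1.1.3: RVC ≥ 45% → 3% available; preferential 3%. → 3%.
Line C: textile-upper → 5.1; rubber-soled → 5.1.1; ordinary → 5.1.1.2. Scheduled 25%. No special measure applies. → 25%.
Line D: rubber-upper → 5.2; cork-soled → 5.2.2; ordinary → 5.2.2.2. Scheduled 30%. No special measure applies. → 30%.
Line E: rubber-upper → 5.2; rubber-soled → 5.2.1; ankle boots → 5.2.1.1. Scheduled 23%. No special measure applies. → 23%.
Sum: 22% + 3% + 25% + 30% + 23% = 103%.

103%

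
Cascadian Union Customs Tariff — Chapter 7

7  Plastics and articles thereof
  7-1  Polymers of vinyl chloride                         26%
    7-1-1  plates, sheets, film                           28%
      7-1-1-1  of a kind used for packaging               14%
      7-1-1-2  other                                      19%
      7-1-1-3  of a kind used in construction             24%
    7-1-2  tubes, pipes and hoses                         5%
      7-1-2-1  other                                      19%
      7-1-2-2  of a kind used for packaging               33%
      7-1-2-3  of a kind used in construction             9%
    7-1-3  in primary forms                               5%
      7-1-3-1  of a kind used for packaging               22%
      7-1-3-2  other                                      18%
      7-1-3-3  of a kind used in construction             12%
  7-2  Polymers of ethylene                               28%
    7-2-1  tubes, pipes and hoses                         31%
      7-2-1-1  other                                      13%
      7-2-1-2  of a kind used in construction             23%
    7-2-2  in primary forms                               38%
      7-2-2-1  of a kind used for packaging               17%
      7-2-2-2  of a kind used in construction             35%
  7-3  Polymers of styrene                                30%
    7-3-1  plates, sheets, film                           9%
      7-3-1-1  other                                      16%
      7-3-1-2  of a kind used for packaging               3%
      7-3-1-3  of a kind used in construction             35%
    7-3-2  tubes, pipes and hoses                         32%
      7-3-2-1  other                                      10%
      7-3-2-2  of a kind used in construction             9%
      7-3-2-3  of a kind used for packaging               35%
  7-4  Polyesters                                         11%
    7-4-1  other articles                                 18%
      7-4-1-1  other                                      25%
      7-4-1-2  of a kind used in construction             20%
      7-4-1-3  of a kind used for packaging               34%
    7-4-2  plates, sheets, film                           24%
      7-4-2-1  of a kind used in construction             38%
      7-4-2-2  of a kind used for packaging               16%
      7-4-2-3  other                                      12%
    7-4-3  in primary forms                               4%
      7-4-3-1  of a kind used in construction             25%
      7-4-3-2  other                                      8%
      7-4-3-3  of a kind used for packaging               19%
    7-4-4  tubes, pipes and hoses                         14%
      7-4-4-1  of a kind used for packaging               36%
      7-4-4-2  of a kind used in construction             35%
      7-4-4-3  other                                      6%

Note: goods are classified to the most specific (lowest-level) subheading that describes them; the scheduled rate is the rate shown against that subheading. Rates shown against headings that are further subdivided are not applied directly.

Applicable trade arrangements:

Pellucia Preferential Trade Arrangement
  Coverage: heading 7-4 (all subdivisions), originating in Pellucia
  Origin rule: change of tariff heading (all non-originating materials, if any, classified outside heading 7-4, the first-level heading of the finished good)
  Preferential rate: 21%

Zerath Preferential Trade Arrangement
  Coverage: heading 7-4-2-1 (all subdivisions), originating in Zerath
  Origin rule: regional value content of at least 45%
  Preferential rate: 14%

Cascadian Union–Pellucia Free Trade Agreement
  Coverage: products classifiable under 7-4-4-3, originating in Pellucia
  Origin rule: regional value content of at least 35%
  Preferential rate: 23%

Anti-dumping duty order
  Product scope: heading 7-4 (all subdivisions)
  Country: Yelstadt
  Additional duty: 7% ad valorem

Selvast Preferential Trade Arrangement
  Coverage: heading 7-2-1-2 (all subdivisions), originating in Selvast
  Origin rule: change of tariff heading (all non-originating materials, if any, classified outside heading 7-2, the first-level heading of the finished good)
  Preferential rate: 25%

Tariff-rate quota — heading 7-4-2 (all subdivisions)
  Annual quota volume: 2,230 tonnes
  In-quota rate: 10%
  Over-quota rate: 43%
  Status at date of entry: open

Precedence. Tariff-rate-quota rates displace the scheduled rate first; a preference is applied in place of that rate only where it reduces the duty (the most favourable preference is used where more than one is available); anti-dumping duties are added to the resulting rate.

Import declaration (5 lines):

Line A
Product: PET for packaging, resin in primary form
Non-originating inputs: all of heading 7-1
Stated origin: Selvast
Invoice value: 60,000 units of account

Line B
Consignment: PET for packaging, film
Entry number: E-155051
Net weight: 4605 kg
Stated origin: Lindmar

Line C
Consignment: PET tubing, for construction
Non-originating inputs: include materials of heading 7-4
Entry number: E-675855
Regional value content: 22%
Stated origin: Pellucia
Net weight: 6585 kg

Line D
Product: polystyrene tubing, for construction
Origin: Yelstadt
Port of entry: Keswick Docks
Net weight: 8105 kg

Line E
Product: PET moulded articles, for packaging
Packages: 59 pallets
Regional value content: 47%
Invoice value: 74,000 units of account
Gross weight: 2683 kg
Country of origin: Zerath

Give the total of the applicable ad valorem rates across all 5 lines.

107%

Line A: PET → 7-4; resin in primary form → 7-4-3; for packaging → 7-4-3-3. Scheduled 19%. Selvast agreement on 7-2-1-2: 7-4-3-3 not covered. → 19%.
Line B: PET → 7-4; film → 7-4-2; for packaging → 7-4-2-2. Scheduled 16%. quota on 7-4-2 open → in-quota 10%. → 10%.
Line C: PET → 7-4; tubing → 7-4-4; for construction → 7-4-4-2. Scheduled 35%. Pellucia agreement on 7-4: CTH not met; Pellucia agreement on 7-4-4-3: 7-4-4-2 not covered. → 35%.
Line D: polystyrene → 7-3; tubing → 7-3-2; for construction → 7-3-2-2. Scheduled 9%. No special measure applies. → 9%.
Line E: PET → 7-4; moulded articles → 7-4-1; for packaging → 7-4-1-3. Scheduled 34%. Zerath agreement on 7-4-2-1: 7-4-1-3 not covered. → 34%.
Sum: 19% + 10% + 35% + 9% + 34% = 107%.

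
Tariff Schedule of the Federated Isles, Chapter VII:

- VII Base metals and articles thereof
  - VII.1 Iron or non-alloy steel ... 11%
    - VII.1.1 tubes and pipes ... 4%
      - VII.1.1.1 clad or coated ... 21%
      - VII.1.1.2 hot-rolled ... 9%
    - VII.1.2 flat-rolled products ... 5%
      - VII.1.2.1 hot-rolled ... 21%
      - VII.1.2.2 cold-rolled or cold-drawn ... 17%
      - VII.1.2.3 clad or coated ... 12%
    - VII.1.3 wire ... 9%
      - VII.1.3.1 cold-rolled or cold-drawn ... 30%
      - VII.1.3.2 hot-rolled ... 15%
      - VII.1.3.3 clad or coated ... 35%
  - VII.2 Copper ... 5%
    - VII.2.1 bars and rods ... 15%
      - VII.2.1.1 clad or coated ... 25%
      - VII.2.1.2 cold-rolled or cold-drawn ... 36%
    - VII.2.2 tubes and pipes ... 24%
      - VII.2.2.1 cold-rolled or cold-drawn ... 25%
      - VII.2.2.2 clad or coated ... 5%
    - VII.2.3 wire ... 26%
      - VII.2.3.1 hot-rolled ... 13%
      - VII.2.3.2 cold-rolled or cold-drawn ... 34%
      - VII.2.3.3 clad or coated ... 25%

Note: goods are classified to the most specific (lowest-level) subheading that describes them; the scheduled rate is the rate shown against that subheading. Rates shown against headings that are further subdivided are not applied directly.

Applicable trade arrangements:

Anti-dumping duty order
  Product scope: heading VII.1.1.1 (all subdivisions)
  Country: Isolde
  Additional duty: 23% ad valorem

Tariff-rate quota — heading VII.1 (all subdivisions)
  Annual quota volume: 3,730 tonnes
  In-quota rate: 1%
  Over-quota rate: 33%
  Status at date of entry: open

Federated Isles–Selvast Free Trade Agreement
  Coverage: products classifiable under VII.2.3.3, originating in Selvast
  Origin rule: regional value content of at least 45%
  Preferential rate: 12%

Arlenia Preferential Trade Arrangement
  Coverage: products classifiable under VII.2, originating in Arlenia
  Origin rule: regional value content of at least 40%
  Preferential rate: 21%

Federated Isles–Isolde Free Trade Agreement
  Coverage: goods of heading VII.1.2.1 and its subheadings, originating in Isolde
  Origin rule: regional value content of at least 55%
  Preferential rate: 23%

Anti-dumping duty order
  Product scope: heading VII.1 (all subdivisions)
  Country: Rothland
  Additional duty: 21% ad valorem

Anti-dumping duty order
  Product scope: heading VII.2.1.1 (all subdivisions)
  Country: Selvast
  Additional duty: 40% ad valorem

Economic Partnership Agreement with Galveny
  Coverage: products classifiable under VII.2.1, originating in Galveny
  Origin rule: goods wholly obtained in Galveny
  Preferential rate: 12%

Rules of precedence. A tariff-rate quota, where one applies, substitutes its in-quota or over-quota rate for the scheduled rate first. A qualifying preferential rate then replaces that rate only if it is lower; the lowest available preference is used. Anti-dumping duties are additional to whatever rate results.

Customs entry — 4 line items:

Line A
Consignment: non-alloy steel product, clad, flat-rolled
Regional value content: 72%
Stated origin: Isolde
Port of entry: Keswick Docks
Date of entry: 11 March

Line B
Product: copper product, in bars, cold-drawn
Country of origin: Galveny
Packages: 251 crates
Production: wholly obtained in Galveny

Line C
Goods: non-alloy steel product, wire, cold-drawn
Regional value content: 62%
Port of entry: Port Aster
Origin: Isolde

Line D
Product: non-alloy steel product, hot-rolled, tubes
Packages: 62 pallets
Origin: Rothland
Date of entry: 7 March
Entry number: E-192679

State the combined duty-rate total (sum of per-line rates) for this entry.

Line A: non-alloy steel → VII.1; flat-rolled → VII.1.2; clad → VII.1.2.3. Scheduled 12%. quota on VII.1 open → in-quota 1%; Isolde agreement on VII.1.2.1: VII.1.2.3 not covered. → 1%.
Line B: copper → VII.2; in bars → VII.2.1; cold-drawn → VII.2.1.2. Scheduled 36%. Galveny agreement on VII.2.1: wholly obtained → 12% available; preferential 12%. → 12%.
Line C: non-alloy steel → VII.1; wire → VII.1.3; cold-drawn → VII.1.3.1. Scheduled 30%. quota on VII.1 open → in-quota 1%; Isolde agreement on VII.1.2.1: VII.1.3.1 not covered. → 1%.
Line D: non-alloy steel → VII.1; tubes → VII.1.1; hot-rolled → VII.1.1.2. Scheduled 9%. quota on VII.1 open → in-quota 1%; anti-dumping (Rothland, VII.1): +21%; total 1% + 21% = 22%. → 22%.
Sum: 1% + 12% + 1% + 22% = 36%.

36%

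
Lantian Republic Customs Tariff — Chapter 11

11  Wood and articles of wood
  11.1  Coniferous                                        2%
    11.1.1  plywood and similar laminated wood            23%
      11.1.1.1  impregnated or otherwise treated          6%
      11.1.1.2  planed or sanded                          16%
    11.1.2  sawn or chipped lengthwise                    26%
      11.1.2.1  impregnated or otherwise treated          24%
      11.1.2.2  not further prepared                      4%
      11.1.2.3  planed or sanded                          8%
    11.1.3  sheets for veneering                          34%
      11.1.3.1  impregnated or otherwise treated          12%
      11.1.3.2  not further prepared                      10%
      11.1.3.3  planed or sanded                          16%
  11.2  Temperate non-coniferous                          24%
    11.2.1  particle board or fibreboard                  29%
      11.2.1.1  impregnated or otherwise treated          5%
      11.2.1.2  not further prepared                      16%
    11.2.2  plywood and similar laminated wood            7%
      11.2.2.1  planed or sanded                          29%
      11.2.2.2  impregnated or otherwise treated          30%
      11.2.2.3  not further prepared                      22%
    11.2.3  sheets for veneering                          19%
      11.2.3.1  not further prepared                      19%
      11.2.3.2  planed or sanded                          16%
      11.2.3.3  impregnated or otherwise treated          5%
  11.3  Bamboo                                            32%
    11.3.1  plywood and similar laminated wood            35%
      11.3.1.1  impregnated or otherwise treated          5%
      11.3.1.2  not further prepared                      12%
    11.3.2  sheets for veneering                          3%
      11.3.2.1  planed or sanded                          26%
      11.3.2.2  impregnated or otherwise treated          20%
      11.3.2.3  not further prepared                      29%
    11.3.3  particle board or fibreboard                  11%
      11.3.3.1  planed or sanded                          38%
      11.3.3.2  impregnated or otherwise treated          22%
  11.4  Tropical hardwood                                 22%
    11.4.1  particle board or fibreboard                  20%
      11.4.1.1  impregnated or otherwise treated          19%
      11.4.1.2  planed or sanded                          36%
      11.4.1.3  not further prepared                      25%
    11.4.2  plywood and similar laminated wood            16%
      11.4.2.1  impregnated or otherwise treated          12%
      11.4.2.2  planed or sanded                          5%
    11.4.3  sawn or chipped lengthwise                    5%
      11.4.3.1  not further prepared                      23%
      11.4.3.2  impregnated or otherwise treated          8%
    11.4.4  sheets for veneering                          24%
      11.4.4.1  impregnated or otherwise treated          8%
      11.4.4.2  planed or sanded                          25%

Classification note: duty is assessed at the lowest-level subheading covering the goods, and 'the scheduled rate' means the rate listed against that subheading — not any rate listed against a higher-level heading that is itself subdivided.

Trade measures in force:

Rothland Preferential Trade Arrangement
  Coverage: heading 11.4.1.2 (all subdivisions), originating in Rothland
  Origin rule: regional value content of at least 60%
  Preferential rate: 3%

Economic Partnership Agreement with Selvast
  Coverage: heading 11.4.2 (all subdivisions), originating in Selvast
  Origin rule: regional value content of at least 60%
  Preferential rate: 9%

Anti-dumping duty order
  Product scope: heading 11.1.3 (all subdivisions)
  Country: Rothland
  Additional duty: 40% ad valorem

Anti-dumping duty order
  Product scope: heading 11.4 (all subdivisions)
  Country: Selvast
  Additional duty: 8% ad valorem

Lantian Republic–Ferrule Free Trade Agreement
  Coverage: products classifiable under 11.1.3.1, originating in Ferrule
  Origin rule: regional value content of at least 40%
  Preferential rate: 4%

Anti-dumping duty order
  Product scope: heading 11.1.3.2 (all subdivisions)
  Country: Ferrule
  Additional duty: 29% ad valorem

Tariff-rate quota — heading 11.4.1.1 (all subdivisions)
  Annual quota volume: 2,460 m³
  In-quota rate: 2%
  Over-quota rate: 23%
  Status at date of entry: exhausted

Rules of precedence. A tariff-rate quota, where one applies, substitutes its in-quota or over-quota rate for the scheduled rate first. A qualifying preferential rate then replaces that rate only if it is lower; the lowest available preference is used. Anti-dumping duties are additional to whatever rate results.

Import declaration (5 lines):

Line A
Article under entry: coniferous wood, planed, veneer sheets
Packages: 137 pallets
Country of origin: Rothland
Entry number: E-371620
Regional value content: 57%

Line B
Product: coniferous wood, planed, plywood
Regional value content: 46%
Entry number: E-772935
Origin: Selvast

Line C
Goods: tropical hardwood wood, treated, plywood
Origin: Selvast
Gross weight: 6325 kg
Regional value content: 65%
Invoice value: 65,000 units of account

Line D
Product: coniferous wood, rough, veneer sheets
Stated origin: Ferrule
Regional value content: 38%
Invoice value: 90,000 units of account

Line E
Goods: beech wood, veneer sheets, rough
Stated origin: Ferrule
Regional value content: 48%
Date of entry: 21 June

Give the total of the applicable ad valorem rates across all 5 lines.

Line A: coniferous → 11.1; veneer sheets → 11.1.3; planed → 11.1.3.3. Scheduled 16%. Rothland agreement on 11.4.1.2: 11.1.3.3 not covered; anti-dumping (Rothland, 11.1.3): +40%; total 16% + 40% = 56%. → 56%.
Line B: coniferous → 11.1; plywood → 11.1.1; planed → 11.1.1.2. Scheduled 16%. Selvast agreement on 11.4.2: 11.1.1.2 not covered. → 16%.
Line C: tropical hardwood → 11.4; plywood → 11.4.2; treated → 11.4.2.1. Scheduled 12%. Selvast agreement on 11.4.2: RVC ≥ 60% → 9% available; preferential 9%; anti-dumping (Selvast, 11.4): +8%; total 9% + 8% = 17%. → 17%.
Line D: coniferous → 11.1; veneer sheets → 11.1.3; rough → 11.1.3.2. Scheduled 10%. Ferrule agreement on 11.1.3.1: 11.1.3.2 not covered; anti-dumping (Ferrule, 11.1.3.2): +29%; total 10% + 29% = 39%. → 39%.
Line E: beech → 11.2; veneer sheets → 11.2.3; rough → 11.2.3.1. Scheduled 19%. Ferrule agreement on 11.1.3.1: 11.2.3.1 not covered. → 19%.
Sum: 56% + 16% + 17% + 39% + 19% = 147%.

147%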